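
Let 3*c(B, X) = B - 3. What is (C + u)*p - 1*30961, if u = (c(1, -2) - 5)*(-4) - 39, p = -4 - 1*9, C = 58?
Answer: -94508/3 ≈ -31503.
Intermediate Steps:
c(B, X) = -1 + B/3 (c(B, X) = (B - 3)/3 = (-3 + B)/3 = -1 + B/3)
p = -13 (p = -4 - 9 = -13)
u = -49/3 (u = ((-1 + (⅓)*1) - 5)*(-4) - 39 = ((-1 + ⅓) - 5)*(-4) - 39 = (-⅔ - 5)*(-4) - 39 = -17/3*(-4) - 39 = 68/3 - 39 = -49/3 ≈ -16.333)
(C + u)*p - 1*30961 = (58 - 49/3)*(-13) - 1*30961 = (125/3)*(-13) - 30961 = -1625/3 - 30961 = -94508/3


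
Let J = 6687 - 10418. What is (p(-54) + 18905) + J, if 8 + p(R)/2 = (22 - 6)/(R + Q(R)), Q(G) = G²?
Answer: 21691114/1431 ≈ 15158.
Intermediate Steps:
p(R) = -16 + 32/(R + R²) (p(R) = -16 + 2*((22 - 6)/(R + R²)) = -16 + 2*(16/(R + R²)) = -16 + 32/(R + R²))
J = -3731
(p(-54) + 18905) + J = (16*(2 - 1*(-54) - 1*(-54)²)/(-54*(1 - 54)) + 18905) - 3731 = (16*(-1/54)*(2 + 54 - 1*2916)/(-53) + 18905) - 3731 = (16*(-1/54)*(-1/53)*(2 + 54 - 2916) + 18905) - 3731 = (16*(-1/54)*(-1/53)*(-2860) + 18905) - 3731 = (-22880/1431 + 18905) - 3731 = 27030175/1431 - 3731 = 21691114/1431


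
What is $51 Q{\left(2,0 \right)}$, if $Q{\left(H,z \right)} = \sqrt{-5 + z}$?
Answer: $51 i \sqrt{5} \approx 114.04 i$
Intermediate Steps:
$51 Q{\left(2,0 \right)} = 51 \sqrt{-5 + 0} = 51 \sqrt{-5} = 51 i \sqrt{5}$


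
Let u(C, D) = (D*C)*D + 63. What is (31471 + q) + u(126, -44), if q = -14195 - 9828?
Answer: 251447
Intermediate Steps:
q = -24023
u(C, D) = 63 + C*D**2 (u(C, D) = (C*D)*D + 63 = C*D**2 + 63 = 63 + C*D**2)
(31471 + q) + u(126, -44) = (31471 - 24023) + (63 + 126*(-44)**2) = 7448 + (63 + 126*1936) = 7448 + (63 + 243936) = 7448 + 243999 = 251447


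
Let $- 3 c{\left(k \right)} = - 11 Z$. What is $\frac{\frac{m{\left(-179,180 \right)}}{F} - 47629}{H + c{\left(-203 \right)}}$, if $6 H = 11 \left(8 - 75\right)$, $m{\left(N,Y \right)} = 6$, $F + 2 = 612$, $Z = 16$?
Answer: $\frac{7923732}{10675} \approx 742.27$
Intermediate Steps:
$F = 610$ ($F = -2 + 612 = 610$)
$c{\left(k \right)} = \frac{176}{3}$ ($c{\left(k \right)} = - \frac{\left(-11\right) 16}{3} = \left(- \frac{1}{3}\right) \left(-176\right) = \frac{176}{3}$)
$H = - \frac{737}{6}$ ($H = \frac{11 \left(8 - 75\right)}{6} = \frac{11 \left(-67\right)}{6} = \frac{1}{6} \left(-737\right) = - \frac{737}{6} \approx -122.83$)
$\frac{\frac{m{\left(-179,180 \right)}}{F} - 47629}{H + c{\left(-203 \right)}} = \frac{\frac{6}{610} - 47629}{- \frac{737}{6} + \frac{176}{3}} = \frac{6 \cdot \frac{1}{610} - 47629}{- \frac{385}{6}} = \left(\frac{3}{305} - 47629\right) \left(- \frac{6}{385}\right) = \left(- \frac{14526842}{305}\right) \left(- \frac{6}{385}\right) = \frac{7923732}{10675}$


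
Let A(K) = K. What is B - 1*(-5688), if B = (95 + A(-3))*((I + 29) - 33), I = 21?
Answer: 7252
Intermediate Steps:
B = 1564 (B = (95 - 3)*((21 + 29) - 33) = 92*(50 - 33) = 92*17 = 1564)
B - 1*(-5688) = 1564 - 1*(-5688) = 1564 + 5688 = 7252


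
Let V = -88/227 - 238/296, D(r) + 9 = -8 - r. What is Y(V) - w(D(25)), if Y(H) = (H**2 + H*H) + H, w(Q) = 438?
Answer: -246252956461/564345608 ≈ -436.35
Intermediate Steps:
D(r) = -17 - r (D(r) = -9 + (-8 - r) = -17 - r)
V = -40037/33596 (V = -88*1/227 - 238*1/296 = -88/227 - 119/148 = -40037/33596 ≈ -1.1917)
Y(H) = H + 2*H**2 (Y(H) = (H**2 + H**2) + H = 2*H**2 + H = H + 2*H**2)
Y(V) - w(D(25)) = -40037*(1 + 2*(-40037/33596))/33596 - 1*438 = -40037*(1 - 40037/16798)/33596 - 438 = -40037/33596*(-23239/16798) - 438 = 930419843/564345608 - 438 = -246252956461/564345608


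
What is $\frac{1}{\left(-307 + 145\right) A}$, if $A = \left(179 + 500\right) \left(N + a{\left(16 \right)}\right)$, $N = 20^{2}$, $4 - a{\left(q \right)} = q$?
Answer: $- \frac{1}{42679224} \approx -2.3431 \cdot 10^{-8}$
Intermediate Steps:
$a{\left(q \right)} = 4 - q$
$N = 400$
$A = 263452$ ($A = \left(179 + 500\right) \left(400 + \left(4 - 16\right)\right) = 679 \left(400 + \left(4 - 16\right)\right) = 679 \left(400 - 12\right) = 679 \cdot 388 = 263452$)
$\frac{1}{\left(-307 + 145\right) A} = \frac{1}{\left(-307 + 145\right) 263452} = \frac{1}{-162} \cdot \frac{1}{263452} = \left(- \frac{1}{162}\right) \frac{1}{263452} = - \frac{1}{42679224}$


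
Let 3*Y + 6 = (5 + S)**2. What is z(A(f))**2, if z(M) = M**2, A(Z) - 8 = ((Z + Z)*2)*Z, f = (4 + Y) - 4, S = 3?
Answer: 33491482990022656/6561 ≈ 5.1046e+12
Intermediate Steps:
Y = 58/3 (Y = -2 + (5 + 3)**2/3 = -2 + (1/3)*8**2 = -2 + (1/3)*64 = -2 + 64/3 = 58/3 ≈ 19.333)
f = 58/3 (f = (4 + 58/3) - 4 = 70/3 - 4 = 58/3 ≈ 19.333)
A(Z) = 8 + 4*Z**2 (A(Z) = 8 + ((Z + Z)*2)*Z = 8 + ((2*Z)*2)*Z = 8 + (4*Z)*Z = 8 + 4*Z**2)
z(A(f))**2 = ((8 + 4*(58/3)**2)**2)**2 = ((8 + 4*(3364/9))**2)**2 = ((8 + 13456/9)**2)**2 = ((13528/9)**2)**2 = (183006784/81)**2 = 33491482990022656/6561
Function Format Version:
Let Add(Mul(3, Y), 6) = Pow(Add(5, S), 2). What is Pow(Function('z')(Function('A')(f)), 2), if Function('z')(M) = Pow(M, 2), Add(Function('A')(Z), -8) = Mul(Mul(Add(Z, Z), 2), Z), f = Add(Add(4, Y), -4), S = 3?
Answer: Rational(33491482990022656, 6561) ≈ 5.1046e+12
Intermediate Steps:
Y = Rational(58, 3) (Y = Add(-2, Mul(Rational(1, 3), Pow(Add(5, 3), 2))) = Add(-2, Mul(Rational(1, 3), Pow(8, 2))) = Add(-2, Mul(Rational(1, 3), 64)) = Add(-2, Rational(64, 3)) = Rational(58, 3) ≈ 19.333)
f = Rational(58, 3) (f = Add(Add(4, Rational(58, 3)), -4) = Add(Rational(70, 3), -4) = Rational(58, 3) ≈ 19.333)
Function('A')(Z) = Add(8, Mul(4, Pow(Z, 2))) (Function('A')(Z) = Add(8, Mul(Mul(Add(Z, Z), 2), Z)) = Add(8, Mul(Mul(Mul(2, Z), 2), Z)) = Add(8, Mul(Mul(4, Z), Z)) = Add(8, Mul(4, Pow(Z, 2))))
Pow(Function('z')(Function('A')(f)), 2) = Pow(Pow(Add(8, Mul(4, Pow(Rational(58, 3), 2))), 2), 2) = Pow(Pow(Add(8, Mul(4, Rational(3364, 9))), 2), 2) = Pow(Pow(Add(8, Rational(13456, 9)), 2), 2) = Pow(Pow(Rational(13528, 9), 2), 2) = Pow(Rational(183006784, 81), 2) = Rational(33491482990022656, 6561)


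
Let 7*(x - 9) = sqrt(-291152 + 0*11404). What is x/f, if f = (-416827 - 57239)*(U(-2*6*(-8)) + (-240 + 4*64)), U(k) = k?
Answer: -1/5899488 - I*sqrt(18197)/92916936 ≈ -1.6951e-7 - 1.4518e-6*I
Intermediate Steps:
f = -53095392 (f = (-416827 - 57239)*(-2*6*(-8) + (-240 + 4*64)) = -474066*(-12*(-8) + (-240 + 256)) = -474066*(96 + 16) = -474066*112 = -53095392)
x = 9 + 4*I*sqrt(18197)/7 (x = 9 + sqrt(-291152 + 0*11404)/7 = 9 + sqrt(-291152 + 0)/7 = 9 + sqrt(-291152)/7 = 9 + (4*I*sqrt(18197))/7 = 9 + 4*I*sqrt(18197)/7 ≈ 9.0 + 77.084*I)
x/f = (9 + 4*I*sqrt(18197)/7)/(-53095392) = (9 + 4*I*sqrt(18197)/7)*(-1/53095392) = -1/5899488 - I*sqrt(18197)/92916936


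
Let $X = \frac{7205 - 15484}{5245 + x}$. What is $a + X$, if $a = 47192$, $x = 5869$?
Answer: $\frac{524483609}{11114} \approx 47191.0$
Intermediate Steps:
$X = - \frac{8279}{11114}$ ($X = \frac{7205 - 15484}{5245 + 5869} = - \frac{8279}{11114} \approx -0.74492$)
$a + X = 47192 - \frac{8279}{11114} = \frac{524483609}{11114}$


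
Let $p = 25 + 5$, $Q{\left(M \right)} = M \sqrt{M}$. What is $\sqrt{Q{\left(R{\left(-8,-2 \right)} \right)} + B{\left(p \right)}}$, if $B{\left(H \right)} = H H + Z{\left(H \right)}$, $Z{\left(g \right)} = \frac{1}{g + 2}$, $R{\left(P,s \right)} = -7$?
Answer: $\frac{\sqrt{57602 - 448 i \sqrt{7}}}{8} \approx 30.002 - 0.30865 i$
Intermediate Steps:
$Q{\left(M \right)} = M^{\frac{3}{2}}$
$Z{\left(g \right)} = \frac{1}{2 + g}$
$p = 30$
$B{\left(H \right)} = H^{2} + \frac{1}{2 + H}$ ($B{\left(H \right)} = H H + \frac{1}{2 + H} = H^{2} + \frac{1}{2 + H}$)
$\sqrt{Q{\left(R{\left(-8,-2 \right)} \right)} + B{\left(p \right)}} = \sqrt{\left(-7\right)^{\frac{3}{2}} + \frac{1 + 30^{2} \left(2 + 30\right)}{2 + 30}} = \sqrt{- 7 i \sqrt{7} + \frac{1 + 900 \cdot 32}{32}} = \sqrt{- 7 i \sqrt{7} + \frac{1 + 28800}{32}} = \sqrt{- 7 i \sqrt{7} + \frac{1}{32} \cdot 28801} = \sqrt{- 7 i \sqrt{7} + \frac{28801}{32}} = \sqrt{\frac{28801}{32} - 7 i \sqrt{7}}$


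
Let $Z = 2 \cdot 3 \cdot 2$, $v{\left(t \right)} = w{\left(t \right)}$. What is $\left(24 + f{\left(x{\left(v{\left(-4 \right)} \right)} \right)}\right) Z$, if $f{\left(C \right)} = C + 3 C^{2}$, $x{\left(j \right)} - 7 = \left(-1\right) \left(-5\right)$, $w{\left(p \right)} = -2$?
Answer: $5616$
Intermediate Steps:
$v{\left(t \right)} = -2$
$x{\left(j \right)} = 12$ ($x{\left(j \right)} = 7 - -5 = 7 + 5 = 12$)
$Z = 12$ ($Z = 6 \cdot 2 = 12$)
$\left(24 + f{\left(x{\left(v{\left(-4 \right)} \right)} \right)}\right) Z = \left(24 + 12 \left(1 + 3 \cdot 12\right)\right) 12 = \left(24 + 12 \left(1 + 36\right)\right) 12 = \left(24 + 12 \cdot 37\right) 12 = \left(24 + 444\right) 12 = 468 \cdot 12 = 5616$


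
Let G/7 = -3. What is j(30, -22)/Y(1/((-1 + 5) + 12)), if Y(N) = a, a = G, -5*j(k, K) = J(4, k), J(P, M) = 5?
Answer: 1/21 ≈ 0.047619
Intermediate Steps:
j(k, K) = -1 (j(k, K) = -⅕*5 = -1)
G = -21 (G = 7*(-3) = -21)
a = -21
Y(N) = -21
j(30, -22)/Y(1/((-1 + 5) + 12)) = -1/(-21) = -1*(-1/21) = 1/21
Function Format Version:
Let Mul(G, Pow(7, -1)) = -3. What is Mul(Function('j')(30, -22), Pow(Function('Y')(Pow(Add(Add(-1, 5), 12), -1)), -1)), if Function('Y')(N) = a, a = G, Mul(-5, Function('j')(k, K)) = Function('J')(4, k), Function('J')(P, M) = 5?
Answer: Rational(1, 21) ≈ 0.047619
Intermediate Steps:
Function('j')(k, K) = -1 (Function('j')(k, K) = Mul(Rational(-1, 5), 5) = -1)
G = -21 (G = Mul(7, -3) = -21)
a = -21
Function('Y')(N) = -21
Mul(Function('j')(30, -22), Pow(Function('Y')(Pow(Add(Add(-1, 5), 12), -1)), -1)) = Mul(-1, Pow(-21, -1)) = Mul(-1, Rational(-1, 21)) = Rational(1, 21)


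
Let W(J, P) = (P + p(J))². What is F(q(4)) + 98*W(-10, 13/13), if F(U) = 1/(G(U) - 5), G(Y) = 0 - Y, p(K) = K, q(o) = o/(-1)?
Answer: 7937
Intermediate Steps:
q(o) = -o (q(o) = o*(-1) = -o)
G(Y) = -Y
W(J, P) = (J + P)² (W(J, P) = (P + J)² = (J + P)²)
F(U) = 1/(-5 - U) (F(U) = 1/(-U - 5) = 1/(-5 - U))
F(q(4)) + 98*W(-10, 13/13) = -1/(5 - 1*4) + 98*(-10 + 13/13)² = -1/(5 - 4) + 98*(-10 + 13*(1/13))² = -1/1 + 98*(-10 + 1)² = -1*1 + 98*(-9)² = -1 + 98*81 = -1 + 7938 = 7937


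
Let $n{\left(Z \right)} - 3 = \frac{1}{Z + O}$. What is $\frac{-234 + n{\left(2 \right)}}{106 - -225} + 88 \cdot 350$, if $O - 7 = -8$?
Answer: $\frac{10194570}{331} \approx 30799.0$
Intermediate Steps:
$O = -1$ ($O = 7 - 8 = -1$)
$n{\left(Z \right)} = 3 + \frac{1}{-1 + Z}$ ($n{\left(Z \right)} = 3 + \frac{1}{Z - 1} = 3 + \frac{1}{-1 + Z}$)
$\frac{-234 + n{\left(2 \right)}}{106 - -225} + 88 \cdot 350 = \frac{-234 + \frac{-2 + 3 \cdot 2}{-1 + 2}}{106 - -225} + 88 \cdot 350 = \frac{-234 + \frac{-2 + 6}{1}}{106 + 225} + 30800 = \frac{-234 + 1 \cdot 4}{331} + 30800 = \left(-234 + 4\right) \frac{1}{331} + 30800 = \left(-230\right) \frac{1}{331} + 30800 = - \frac{230}{331} + 30800 = \frac{10194570}{331}$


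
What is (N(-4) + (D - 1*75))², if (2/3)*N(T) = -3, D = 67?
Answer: 625/4 ≈ 156.25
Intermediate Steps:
N(T) = -9/2 (N(T) = (3/2)*(-3) = -9/2)
(N(-4) + (D - 1*75))² = (-9/2 + (67 - 1*75))² = (-9/2 + (67 - 75))² = (-9/2 - 8)² = (-25/2)² = 625/4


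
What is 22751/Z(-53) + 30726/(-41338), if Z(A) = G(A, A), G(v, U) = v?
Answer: -471054658/1095457 ≈ -430.01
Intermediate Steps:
Z(A) = A
22751/Z(-53) + 30726/(-41338) = 22751/(-53) + 30726/(-41338) = 22751*(-1/53) + 30726*(-1/41338) = -22751/53 - 15363/20669 = -471054658/1095457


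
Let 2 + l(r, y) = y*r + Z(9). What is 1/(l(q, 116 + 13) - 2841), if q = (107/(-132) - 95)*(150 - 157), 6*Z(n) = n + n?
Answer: 44/3681787 ≈ 1.1951e-5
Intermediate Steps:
Z(n) = n/3 (Z(n) = (n + n)/6 = (2*n)/6 = n/3)
q = 88529/132 (q = (107*(-1/132) - 95)*(-7) = (-107/132 - 95)*(-7) = -12647/132*(-7) = 88529/132 ≈ 670.67)
l(r, y) = 1 + r*y (l(r, y) = -2 + (y*r + (⅓)*9) = -2 + (r*y + 3) = -2 + (3 + r*y) = 1 + r*y)
1/(l(q, 116 + 13) - 2841) = 1/((1 + 88529*(116 + 13)/132) - 2841) = 1/((1 + (88529/132)*129) - 2841) = 1/((1 + 3806747/44) - 2841) = 1/(3806791/44 - 2841) = 1/(3681787/44) = 44/3681787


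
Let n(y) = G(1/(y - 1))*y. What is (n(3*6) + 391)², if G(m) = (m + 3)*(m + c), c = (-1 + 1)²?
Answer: 12981184225/83521 ≈ 1.5542e+5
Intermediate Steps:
c = 0 (c = 0² = 0)
G(m) = m*(3 + m) (G(m) = (m + 3)*(m + 0) = (3 + m)*m = m*(3 + m))
n(y) = y*(3 + 1/(-1 + y))/(-1 + y) (n(y) = ((3 + 1/(y - 1))/(y - 1))*y = ((3 + 1/(-1 + y))/(-1 + y))*y = y*(3 + 1/(-1 + y))/(-1 + y))
(n(3*6) + 391)² = ((3*6)*(-2 + 3*(3*6))/(1 + (3*6)² - 6*6) + 391)² = (18*(-2 + 3*18)/(1 + 18² - 2*18) + 391)² = (18*(-2 + 54)/(1 + 324 - 36) + 391)² = (18*52/289 + 391)² = (18*(1/289)*52 + 391)² = (936/289 + 391)² = (113935/289)² = 12981184225/83521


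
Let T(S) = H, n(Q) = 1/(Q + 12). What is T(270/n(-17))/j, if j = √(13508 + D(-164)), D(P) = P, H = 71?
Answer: 71*√834/3336 ≈ 0.61463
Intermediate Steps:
n(Q) = 1/(12 + Q)
T(S) = 71
j = 4*√834 (j = √(13508 - 164) = √13344 = 4*√834 ≈ 115.52)
T(270/n(-17))/j = 71/((4*√834)) = 71*(√834/3336) = 71*√834/3336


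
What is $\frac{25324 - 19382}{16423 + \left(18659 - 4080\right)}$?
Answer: $\frac{2971}{15501} \approx 0.19167$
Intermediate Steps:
$\frac{25324 - 19382}{16423 + \left(18659 - 4080\right)} = \frac{5942}{16423 + \left(18659 - 4080\right)} = \frac{5942}{16423 + 14579} = \frac{5942}{31002} = 5942 \cdot \frac{1}{31002} = \frac{2971}{15501}$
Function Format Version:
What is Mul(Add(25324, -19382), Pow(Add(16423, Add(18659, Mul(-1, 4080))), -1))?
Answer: Rational(2971, 15501) ≈ 0.19167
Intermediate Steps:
Mul(Add(25324, -19382), Pow(Add(16423, Add(18659, Mul(-1, 4080))), -1)) = Mul(5942, Pow(Add(16423, Add(18659, -4080)), -1)) = Mul(5942, Pow(Add(16423, 14579), -1)) = Mul(5942, Pow(31002, -1)) = Mul(5942, Rational(1, 31002)) = Rational(2971, 15501)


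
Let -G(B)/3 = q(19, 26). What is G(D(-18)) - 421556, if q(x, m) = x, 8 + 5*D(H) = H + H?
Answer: -421613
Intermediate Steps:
D(H) = -8/5 + 2*H/5 (D(H) = -8/5 + (H + H)/5 = -8/5 + (2*H)/5 = -8/5 + 2*H/5)
G(B) = -57 (G(B) = -3*19 = -57)
G(D(-18)) - 421556 = -57 - 421556 = -421613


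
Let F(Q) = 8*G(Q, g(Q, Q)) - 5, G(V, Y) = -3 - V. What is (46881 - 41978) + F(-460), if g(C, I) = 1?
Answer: 8554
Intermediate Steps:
F(Q) = -29 - 8*Q (F(Q) = 8*(-3 - Q) - 5 = (-24 - 8*Q) - 5 = -29 - 8*Q)
(46881 - 41978) + F(-460) = (46881 - 41978) + (-29 - 8*(-460)) = 4903 + (-29 + 3680) = 4903 + 3651 = 8554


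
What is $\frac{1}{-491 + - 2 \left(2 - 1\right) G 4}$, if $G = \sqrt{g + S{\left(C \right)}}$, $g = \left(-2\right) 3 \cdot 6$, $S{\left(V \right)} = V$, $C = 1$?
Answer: $\frac{i}{- 491 i + 8 \sqrt{35}} \approx -0.0020179 + 0.00019451 i$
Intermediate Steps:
$g = -36$ ($g = \left(-6\right) 6 = -36$)
$G = i \sqrt{35}$ ($G = \sqrt{-36 + 1} = \sqrt{-35} = i \sqrt{35} \approx 5.9161 i$)
$\frac{1}{-491 + - 2 \left(2 - 1\right) G 4} = \frac{1}{-491 + - 2 \left(2 - 1\right) i \sqrt{35} \cdot 4} = \frac{1}{-491 + \left(-2\right) 1 i \sqrt{35} \cdot 4} = \frac{1}{-491 + - 2 i \sqrt{35} \cdot 4} = \frac{1}{-491 - 8 i \sqrt{35}}$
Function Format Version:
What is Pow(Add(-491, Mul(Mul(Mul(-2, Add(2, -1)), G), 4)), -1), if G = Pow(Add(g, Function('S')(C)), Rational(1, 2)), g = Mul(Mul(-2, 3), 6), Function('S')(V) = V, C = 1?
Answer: Mul(I, Pow(Add(Mul(-491, I), Mul(8, Pow(35, Rational(1, 2)))), -1)) ≈ Add(-0.0020179, Mul(0.00019451, I))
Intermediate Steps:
g = -36 (g = Mul(-6, 6) = -36)
G = Mul(I, Pow(35, Rational(1, 2))) (G = Pow(Add(-36, 1), Rational(1, 2)) = Pow(-35, Rational(1, 2)) = Mul(I, Pow(35, Rational(1, 2))) ≈ Mul(5.9161, I))
Pow(Add(-491, Mul(Mul(Mul(-2, Add(2, -1)), G), 4)), -1) = Pow(Add(-491, Mul(Mul(Mul(-2, Add(2, -1)), Mul(I, Pow(35, Rational(1, 2)))), 4)), -1) = Pow(Add(-491, Mul(Mul(Mul(-2, 1), Mul(I, Pow(35, Rational(1, 2)))), 4)), -1) = Pow(Add(-491, Mul(Mul(-2, Mul(I, Pow(35, Rational(1, 2)))), 4)), -1) = Pow(Add(-491, Mul(Mul(-2, I, Pow(35, Rational(1, 2))), 4)), -1) = Pow(Add(-491, Mul(-8, I, Pow(35, Rational(1, 2)))), -1)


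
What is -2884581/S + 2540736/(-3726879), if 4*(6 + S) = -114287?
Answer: 14237167779300/142007755123 ≈ 100.26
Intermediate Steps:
S = -114311/4 (S = -6 + (1/4)*(-114287) = -6 - 114287/4 = -114311/4 ≈ -28578.)
-2884581/S + 2540736/(-3726879) = -2884581/(-114311/4) + 2540736/(-3726879) = -2884581*(-4/114311) + 2540736*(-1/3726879) = 11538324/114311 - 846912/1242293 = 14237167779300/142007755123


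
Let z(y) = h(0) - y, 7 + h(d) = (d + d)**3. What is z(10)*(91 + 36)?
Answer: -2159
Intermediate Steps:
h(d) = -7 + 8*d**3 (h(d) = -7 + (d + d)**3 = -7 + (2*d)**3 = -7 + 8*d**3)
z(y) = -7 - y (z(y) = (-7 + 8*0**3) - y = (-7 + 8*0) - y = (-7 + 0) - y = -7 - y)
z(10)*(91 + 36) = (-7 - 1*10)*(91 + 36) = (-7 - 10)*127 = -17*127 = -2159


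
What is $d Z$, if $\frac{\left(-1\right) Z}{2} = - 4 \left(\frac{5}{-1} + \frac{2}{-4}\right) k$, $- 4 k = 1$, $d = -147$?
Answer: $-1617$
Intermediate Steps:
$k = - \frac{1}{4}$ ($k = \left(- \frac{1}{4}\right) 1 = - \frac{1}{4} \approx -0.25$)
$Z = 11$ ($Z = - 2 - 4 \left(\frac{5}{-1} + \frac{2}{-4}\right) \left(- \frac{1}{4}\right) = - 2 - 4 \left(5 \left(-1\right) + 2 \left(- \frac{1}{4}\right)\right) \left(- \frac{1}{4}\right) = - 2 - 4 \left(-5 - \frac{1}{2}\right) \left(- \frac{1}{4}\right) = - 2 \left(-4\right) \left(- \frac{11}{2}\right) \left(- \frac{1}{4}\right) = - 2 \cdot 22 \left(- \frac{1}{4}\right) = \left(-2\right) \left(- \frac{11}{2}\right) = 11$)
$d Z = \left(-147\right) 11 = -1617$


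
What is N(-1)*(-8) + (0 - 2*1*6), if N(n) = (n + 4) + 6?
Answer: -84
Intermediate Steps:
N(n) = 10 + n (N(n) = (4 + n) + 6 = 10 + n)
N(-1)*(-8) + (0 - 2*1*6) = (10 - 1)*(-8) + (0 - 2*1*6) = 9*(-8) + (0 - 2*6) = -72 + (0 - 12) = -72 - 12 = -84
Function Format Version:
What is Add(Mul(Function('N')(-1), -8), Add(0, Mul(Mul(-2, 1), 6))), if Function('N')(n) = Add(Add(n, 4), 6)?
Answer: -84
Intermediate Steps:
Function('N')(n) = Add(10, n) (Function('N')(n) = Add(Add(4, n), 6) = Add(10, n))
Add(Mul(Function('N')(-1), -8), Add(0, Mul(Mul(-2, 1), 6))) = Add(Mul(Add(10, -1), -8), Add(0, Mul(Mul(-2, 1), 6))) = Add(Mul(9, -8), Add(0, Mul(-2, 6))) = Add(-72, Add(0, -12)) = Add(-72, -12) = -84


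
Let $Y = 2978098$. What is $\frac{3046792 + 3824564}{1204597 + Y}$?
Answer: $\frac{6871356}{4182695} \approx 1.6428$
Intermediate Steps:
$\frac{3046792 + 3824564}{1204597 + Y} = \frac{3046792 + 3824564}{1204597 + 2978098} = \frac{6871356}{4182695}$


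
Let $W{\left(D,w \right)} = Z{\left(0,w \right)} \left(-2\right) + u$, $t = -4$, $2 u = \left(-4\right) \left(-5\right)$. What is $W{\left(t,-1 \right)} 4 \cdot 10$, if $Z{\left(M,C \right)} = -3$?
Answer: $640$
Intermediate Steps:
$u = 10$ ($u = \frac{\left(-4\right) \left(-5\right)}{2} = \frac{1}{2} \cdot 20 = 10$)
$W{\left(D,w \right)} = 16$ ($W{\left(D,w \right)} = \left(-3\right) \left(-2\right) + 10 = 6 + 10 = 16$)
$W{\left(t,-1 \right)} 4 \cdot 10 = 16 \cdot 4 \cdot 10 = 64 \cdot 10 = 640$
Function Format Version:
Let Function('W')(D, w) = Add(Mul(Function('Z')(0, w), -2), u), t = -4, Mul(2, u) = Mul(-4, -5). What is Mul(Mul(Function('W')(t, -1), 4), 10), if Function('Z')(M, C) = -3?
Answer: 640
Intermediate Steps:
u = 10 (u = Mul(Rational(1, 2), Mul(-4, -5)) = Mul(Rational(1, 2), 20) = 10)
Function('W')(D, w) = 16 (Function('W')(D, w) = Add(Mul(-3, -2), 10) = Add(6, 10) = 16)
Mul(Mul(Function('W')(t, -1), 4), 10) = Mul(Mul(16, 4), 10) = Mul(64, 10) = 640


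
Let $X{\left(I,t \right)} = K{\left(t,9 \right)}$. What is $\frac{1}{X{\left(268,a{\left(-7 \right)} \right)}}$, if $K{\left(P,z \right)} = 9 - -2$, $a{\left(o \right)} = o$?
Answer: $\frac{1}{11} \approx 0.090909$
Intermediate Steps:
$K{\left(P,z \right)} = 11$ ($K{\left(P,z \right)} = 9 + 2 = 11$)
$X{\left(I,t \right)} = 11$
$\frac{1}{X{\left(268,a{\left(-7 \right)} \right)}} = \frac{1}{11}$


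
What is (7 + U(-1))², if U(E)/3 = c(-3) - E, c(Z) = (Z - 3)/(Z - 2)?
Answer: 4624/25 ≈ 184.96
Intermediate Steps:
c(Z) = (-3 + Z)/(-2 + Z)
U(E) = 18/5 - 3*E (U(E) = 3*((-3 - 3)/(-2 - 3) - E) = 3*(-6/(-5) - E) = 3*(-⅕*(-6) - E) = 3*(6/5 - E) = 18/5 - 3*E)
(7 + U(-1))² = (7 + (18/5 - 3*(-1)))² = (7 + (18/5 + 3))² = (7 + 33/5)² = (68/5)² = 4624/25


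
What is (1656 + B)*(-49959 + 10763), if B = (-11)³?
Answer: -12738700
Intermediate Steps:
B = -1331
(1656 + B)*(-49959 + 10763) = (1656 - 1331)*(-49959 + 10763) = 325*(-39196) = -12738700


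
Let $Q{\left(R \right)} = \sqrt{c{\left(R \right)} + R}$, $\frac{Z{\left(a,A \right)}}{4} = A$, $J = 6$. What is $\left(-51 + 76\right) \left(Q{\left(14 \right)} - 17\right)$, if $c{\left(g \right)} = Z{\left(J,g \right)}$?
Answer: $-425 + 25 \sqrt{70} \approx -215.83$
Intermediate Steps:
$Z{\left(a,A \right)} = 4 A$
$c{\left(g \right)} = 4 g$
$Q{\left(R \right)} = \sqrt{5} \sqrt{R}$ ($Q{\left(R \right)} = \sqrt{4 R + R} = \sqrt{5 R} = \sqrt{5} \sqrt{R}$)
$\left(-51 + 76\right) \left(Q{\left(14 \right)} - 17\right) = \left(-51 + 76\right) \left(\sqrt{5} \sqrt{14} - 17\right) = 25 \left(\sqrt{70} - 17\right) = 25 \left(-17 + \sqrt{70}\right) = -425 + 25 \sqrt{70}$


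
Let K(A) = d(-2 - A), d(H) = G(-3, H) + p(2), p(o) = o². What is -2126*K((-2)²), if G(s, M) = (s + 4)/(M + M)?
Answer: -49961/6 ≈ -8326.8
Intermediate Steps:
G(s, M) = (4 + s)/(2*M) (G(s, M) = (4 + s)/((2*M)) = (4 + s)*(1/(2*M)) = (4 + s)/(2*M))
d(H) = 4 + 1/(2*H) (d(H) = (4 - 3)/(2*H) + 2² = (½)*1/H + 4 = 1/(2*H) + 4 = 4 + 1/(2*H))
K(A) = 4 + 1/(2*(-2 - A))
-2126*K((-2)²) = -1063*(15 + 8*(-2)²)/(2 + (-2)²) = -1063*(15 + 8*4)/(2 + 4) = -1063*(15 + 32)/6 = -1063*47/6 = -2126*47/12 = -49961/6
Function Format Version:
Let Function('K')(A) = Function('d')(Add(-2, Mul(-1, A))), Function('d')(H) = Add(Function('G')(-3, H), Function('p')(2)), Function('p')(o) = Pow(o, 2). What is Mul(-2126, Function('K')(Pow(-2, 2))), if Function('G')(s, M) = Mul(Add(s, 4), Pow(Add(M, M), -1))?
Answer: Rational(-49961, 6) ≈ -8326.8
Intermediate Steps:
Function('G')(s, M) = Mul(Rational(1, 2), Pow(M, -1), Add(4, s)) (Function('G')(s, M) = Mul(Add(4, s), Pow(Mul(2, M), -1)) = Mul(Add(4, s), Mul(Rational(1, 2), Pow(M, -1))) = Mul(Rational(1, 2), Pow(M, -1), Add(4, s)))
Function('d')(H) = Add(4, Mul(Rational(1, 2), Pow(H, -1))) (Function('d')(H) = Add(Mul(Rational(1, 2), Pow(H, -1), Add(4, -3)), Pow(2, 2)) = Add(Mul(Rational(1, 2), Pow(H, -1), 1), 4) = Add(Mul(Rational(1, 2), Pow(H, -1)), 4) = Add(4, Mul(Rational(1, 2), Pow(H, -1))))
Function('K')(A) = Add(4, Mul(Rational(1, 2), Pow(Add(-2, Mul(-1, A)), -1)))
Mul(-2126, Function('K')(Pow(-2, 2))) = Mul(-2126, Mul(Rational(1, 2), Pow(Add(2, Pow(-2, 2)), -1), Add(15, Mul(8, Pow(-2, 2))))) = Mul(-2126, Mul(Rational(1, 2), Pow(Add(2, 4), -1), Add(15, Mul(8, 4)))) = Mul(-2126, Mul(Rational(1, 2), Pow(6, -1), Add(15, 32))) = Mul(-2126, Mul(Rational(1, 2), Rational(1, 6), 47)) = Mul(-2126, Rational(47, 12)) = Rational(-49961, 6)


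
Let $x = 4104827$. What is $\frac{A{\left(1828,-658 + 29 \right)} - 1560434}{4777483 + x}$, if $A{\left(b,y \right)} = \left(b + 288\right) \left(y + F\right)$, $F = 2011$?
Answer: $\frac{227313}{1480385} \approx 0.15355$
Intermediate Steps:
$A{\left(b,y \right)} = \left(288 + b\right) \left(2011 + y\right)$ ($A{\left(b,y \right)} = \left(b + 288\right) \left(y + 2011\right) = \left(288 + b\right) \left(2011 + y\right)$)
$\frac{A{\left(1828,-658 + 29 \right)} - 1560434}{4777483 + x} = \frac{\left(579168 + 288 \left(-658 + 29\right) + 2011 \cdot 1828 + 1828 \left(-658 + 29\right)\right) - 1560434}{4777483 + 4104827} = \frac{\left(579168 + 288 \left(-629\right) + 3676108 + 1828 \left(-629\right)\right) - 1560434}{8882310} = \left(\left(579168 - 181152 + 3676108 - 1149812\right) - 1560434\right) \frac{1}{8882310} = \left(2924312 - 1560434\right) \frac{1}{8882310} = 1363878 \cdot \frac{1}{8882310} = \frac{227313}{1480385}$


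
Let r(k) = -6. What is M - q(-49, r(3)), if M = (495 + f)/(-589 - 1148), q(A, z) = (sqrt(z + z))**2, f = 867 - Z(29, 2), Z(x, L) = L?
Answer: 19484/1737 ≈ 11.217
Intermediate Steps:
f = 865 (f = 867 - 1*2 = 867 - 2 = 865)
q(A, z) = 2*z (q(A, z) = (sqrt(2*z))**2 = (sqrt(2)*sqrt(z))**2 = 2*z)
M = -1360/1737 (M = (495 + 865)/(-589 - 1148) = 1360/(-1737) = 1360*(-1/1737) = -1360/1737 ≈ -0.78296)
M - q(-49, r(3)) = -1360/1737 - 2*(-6) = -1360/1737 - 1*(-12) = -1360/1737 + 12 = 19484/1737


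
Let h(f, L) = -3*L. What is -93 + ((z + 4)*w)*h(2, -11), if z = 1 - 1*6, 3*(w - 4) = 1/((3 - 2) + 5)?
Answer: -1361/6 ≈ -226.83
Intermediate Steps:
w = 73/18 (w = 4 + 1/(3*((3 - 2) + 5)) = 4 + 1/(3*(1 + 5)) = 4 + (1/3)/6 = 4 + (1/3)*(1/6) = 4 + 1/18 = 73/18 ≈ 4.0556)
z = -5 (z = 1 - 6 = -5)
-93 + ((z + 4)*w)*h(2, -11) = -93 + ((-5 + 4)*(73/18))*(-3*(-11)) = -93 - 1*73/18*33 = -93 - 73/18*33 = -93 - 803/6 = -1361/6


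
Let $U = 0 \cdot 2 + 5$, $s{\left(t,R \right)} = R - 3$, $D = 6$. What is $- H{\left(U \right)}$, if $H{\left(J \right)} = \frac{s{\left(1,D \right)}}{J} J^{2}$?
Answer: $-15$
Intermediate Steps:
$s{\left(t,R \right)} = -3 + R$ ($s{\left(t,R \right)} = R - 3 = -3 + R$)
$U = 5$ ($U = 0 + 5 = 5$)
$H{\left(J \right)} = 3 J$ ($H{\left(J \right)} = \frac{-3 + 6}{J} J^{2} = \frac{3}{J} J^{2} = 3 J$)
$- H{\left(U \right)} = - 3 \cdot 5 = \left(-1\right) 15 = -15$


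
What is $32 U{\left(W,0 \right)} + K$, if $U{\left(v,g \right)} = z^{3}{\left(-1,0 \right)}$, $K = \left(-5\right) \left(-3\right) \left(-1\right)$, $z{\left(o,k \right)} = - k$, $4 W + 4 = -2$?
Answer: $-15$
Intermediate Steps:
$W = - \frac{3}{2}$ ($W = -1 + \frac{1}{4} \left(-2\right) = -1 - \frac{1}{2} = - \frac{3}{2} \approx -1.5$)
$K = -15$ ($K = 15 \left(-1\right) = -15$)
$U{\left(v,g \right)} = 0$ ($U{\left(v,g \right)} = \left(\left(-1\right) 0\right)^{3} = 0^{3} = 0$)
$32 U{\left(W,0 \right)} + K = 32 \cdot 0 - 15 = 0 - 15 = -15$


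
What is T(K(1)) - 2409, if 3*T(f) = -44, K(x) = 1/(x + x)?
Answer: -7271/3 ≈ -2423.7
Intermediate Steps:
K(x) = 1/(2*x)
T(f) = -44/3 (T(f) = (⅓)*(-44) = -44/3)
T(K(1)) - 2409 = -44/3 - 2409 = -7271/3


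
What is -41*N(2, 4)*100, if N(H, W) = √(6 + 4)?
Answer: -4100*√10 ≈ -12965.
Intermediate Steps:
N(H, W) = √10
-41*N(2, 4)*100 = -41*√10*100 = -4100*√10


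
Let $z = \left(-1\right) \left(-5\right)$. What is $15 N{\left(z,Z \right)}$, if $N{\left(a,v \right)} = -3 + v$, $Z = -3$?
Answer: $-90$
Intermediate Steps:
$z = 5$
$15 N{\left(z,Z \right)} = 15 \left(-3 - 3\right) = 15 \left(-6\right) = -90$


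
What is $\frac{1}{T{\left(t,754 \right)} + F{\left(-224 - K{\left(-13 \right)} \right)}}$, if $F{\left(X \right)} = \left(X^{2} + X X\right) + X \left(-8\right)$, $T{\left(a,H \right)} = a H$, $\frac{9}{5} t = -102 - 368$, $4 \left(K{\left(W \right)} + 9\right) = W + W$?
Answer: $- \frac{18}{1948775} \approx -9.2366 \cdot 10^{-6}$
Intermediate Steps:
$K{\left(W \right)} = -9 + \frac{W}{2}$ ($K{\left(W \right)} = -9 + \frac{W + W}{4} = -9 + \frac{2 W}{4} = -9 + \frac{W}{2}$)
$t = - \frac{2350}{9}$ ($t = \frac{5 \left(-102 - 368\right)}{9} = \frac{5}{9} \left(-470\right) = - \frac{2350}{9} \approx -261.11$)
$T{\left(a,H \right)} = H a$
$F{\left(X \right)} = - 8 X + 2 X^{2}$ ($F{\left(X \right)} = \left(X^{2} + X^{2}\right) - 8 X = 2 X^{2} - 8 X = - 8 X + 2 X^{2}$)
$\frac{1}{T{\left(t,754 \right)} + F{\left(-224 - K{\left(-13 \right)} \right)}} = \frac{1}{754 \left(- \frac{2350}{9}\right) + 2 \left(-224 - \left(-9 + \frac{1}{2} \left(-13\right)\right)\right) \left(-4 - \left(215 - \frac{13}{2}\right)\right)} = \frac{1}{- \frac{1771900}{9} + 2 \left(-224 - \left(-9 - \frac{13}{2}\right)\right) \left(-4 - \frac{417}{2}\right)} = \frac{1}{- \frac{1771900}{9} + 2 \left(-224 - - \frac{31}{2}\right) \left(-4 - \frac{417}{2}\right)} = \frac{1}{- \frac{1771900}{9} + 2 \left(-224 + \frac{31}{2}\right) \left(-4 + \left(-224 + \frac{31}{2}\right)\right)} = \frac{1}{- \frac{1771900}{9} + 2 \left(- \frac{417}{2}\right) \left(-4 - \frac{417}{2}\right)} = \frac{1}{- \frac{1771900}{9} + 2 \left(- \frac{417}{2}\right) \left(- \frac{425}{2}\right)} = \frac{1}{- \frac{1771900}{9} + \frac{177225}{2}} = \frac{1}{- \frac{1948775}{18}} = - \frac{18}{1948775}$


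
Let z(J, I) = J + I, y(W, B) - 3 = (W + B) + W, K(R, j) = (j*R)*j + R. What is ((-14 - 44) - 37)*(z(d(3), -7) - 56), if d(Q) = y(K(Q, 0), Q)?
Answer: 4845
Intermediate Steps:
K(R, j) = R + R*j² (K(R, j) = (R*j)*j + R = R*j² + R = R + R*j²)
y(W, B) = 3 + B + 2*W (y(W, B) = 3 + ((W + B) + W) = 3 + ((B + W) + W) = 3 + (B + 2*W) = 3 + B + 2*W)
d(Q) = 3 + 3*Q (d(Q) = 3 + Q + 2*(Q*(1 + 0²)) = 3 + Q + 2*(Q*(1 + 0)) = 3 + Q + 2*(Q*1) = 3 + Q + 2*Q = 3 + 3*Q)
z(J, I) = I + J
((-14 - 44) - 37)*(z(d(3), -7) - 56) = ((-14 - 44) - 37)*((-7 + (3 + 3*3)) - 56) = (-58 - 37)*((-7 + (3 + 9)) - 56) = -95*((-7 + 12) - 56) = -95*(5 - 56) = -95*(-51) = 4845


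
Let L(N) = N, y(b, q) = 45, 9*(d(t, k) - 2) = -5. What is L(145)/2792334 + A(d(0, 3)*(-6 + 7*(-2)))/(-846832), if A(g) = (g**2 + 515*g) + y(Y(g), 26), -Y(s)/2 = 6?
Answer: 529341318235/31922610109488 ≈ 0.016582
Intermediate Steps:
d(t, k) = 13/9 (d(t, k) = 2 + (1/9)*(-5) = 2 - 5/9 = 13/9)
Y(s) = -12 (Y(s) = -2*6 = -12)
A(g) = 45 + g**2 + 515*g (A(g) = (g**2 + 515*g) + 45 = 45 + g**2 + 515*g)
L(145)/2792334 + A(d(0, 3)*(-6 + 7*(-2)))/(-846832) = 145/2792334 + (45 + (13*(-6 + 7*(-2))/9)**2 + 515*(13*(-6 + 7*(-2))/9))/(-846832) = 145*(1/2792334) + (45 + (13*(-6 - 14)/9)**2 + 515*(13*(-6 - 14)/9))*(-1/846832) = 145/2792334 + (45 + ((13/9)*(-20))**2 + 515*((13/9)*(-20)))*(-1/846832) = 145/2792334 + (45 + (-260/9)**2 + 515*(-260/9))*(-1/846832) = 145/2792334 + (45 + 67600/81 - 133900/9)*(-1/846832) = 145/2792334 - 1133855/81*(-1/846832) = 145/2792334 + 1133855/68593392 = 529341318235/31922610109488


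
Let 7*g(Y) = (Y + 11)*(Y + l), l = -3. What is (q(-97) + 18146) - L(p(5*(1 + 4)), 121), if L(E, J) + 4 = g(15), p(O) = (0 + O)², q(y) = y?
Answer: 126059/7 ≈ 18008.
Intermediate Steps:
g(Y) = (-3 + Y)*(11 + Y)/7 (g(Y) = ((Y + 11)*(Y - 3))/7 = ((11 + Y)*(-3 + Y))/7 = ((-3 + Y)*(11 + Y))/7 = (-3 + Y)*(11 + Y)/7)
p(O) = O²
L(E, J) = 284/7 (L(E, J) = -4 + (-33/7 + (⅐)*15² + (8/7)*15) = -4 + (-33/7 + (⅐)*225 + 120/7) = -4 + (-33/7 + 225/7 + 120/7) = -4 + 312/7 = 284/7)
(q(-97) + 18146) - L(p(5*(1 + 4)), 121) = (-97 + 18146) - 1*284/7 = 18049 - 284/7 = 126059/7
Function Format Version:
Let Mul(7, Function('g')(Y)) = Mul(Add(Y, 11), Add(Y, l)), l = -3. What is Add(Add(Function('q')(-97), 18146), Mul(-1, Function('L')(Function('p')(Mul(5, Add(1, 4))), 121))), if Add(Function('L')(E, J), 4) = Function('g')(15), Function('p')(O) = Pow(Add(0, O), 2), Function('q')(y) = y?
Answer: Rational(126059, 7) ≈ 18008.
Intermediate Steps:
Function('g')(Y) = Mul(Rational(1, 7), Add(-3, Y), Add(11, Y)) (Function('g')(Y) = Mul(Rational(1, 7), Mul(Add(Y, 11), Add(Y, -3))) = Mul(Rational(1, 7), Mul(Add(11, Y), Add(-3, Y))) = Mul(Rational(1, 7), Mul(Add(-3, Y), Add(11, Y))) = Mul(Rational(1, 7), Add(-3, Y), Add(11, Y)))
Function('p')(O) = Pow(O, 2)
Function('L')(E, J) = Rational(284, 7) (Function('L')(E, J) = Add(-4, Add(Rational(-33, 7), Mul(Rational(1, 7), Pow(15, 2)), Mul(Rational(8, 7), 15))) = Add(-4, Add(Rational(-33, 7), Mul(Rational(1, 7), 225), Rational(120, 7))) = Add(-4, Add(Rational(-33, 7), Rational(225, 7), Rational(120, 7))) = Add(-4, Rational(312, 7)) = Rational(284, 7))
Add(Add(Function('q')(-97), 18146), Mul(-1, Function('L')(Function('p')(Mul(5, Add(1, 4))), 121))) = Add(Add(-97, 18146), Mul(-1, Rational(284, 7))) = Add(18049, Rational(-284, 7)) = Rational(126059, 7)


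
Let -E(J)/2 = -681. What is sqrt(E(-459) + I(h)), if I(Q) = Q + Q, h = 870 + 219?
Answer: 2*sqrt(885) ≈ 59.498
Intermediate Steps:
E(J) = 1362 (E(J) = -2*(-681) = 1362)
h = 1089
I(Q) = 2*Q
sqrt(E(-459) + I(h)) = sqrt(1362 + 2*1089) = sqrt(1362 + 2178) = sqrt(3540) = 2*sqrt(885)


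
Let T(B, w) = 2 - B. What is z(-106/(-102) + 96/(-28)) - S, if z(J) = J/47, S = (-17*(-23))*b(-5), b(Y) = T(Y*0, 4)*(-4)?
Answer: 52483859/16779 ≈ 3127.9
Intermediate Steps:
b(Y) = -8 (b(Y) = (2 - Y*0)*(-4) = (2 - 1*0)*(-4) = (2 + 0)*(-4) = 2*(-4) = -8)
S = -3128 (S = -17*(-23)*(-8) = 391*(-8) = -3128)
z(J) = J/47 (z(J) = J*(1/47) = J/47)
z(-106/(-102) + 96/(-28)) - S = (-106/(-102) + 96/(-28))/47 - 1*(-3128) = (-106*(-1/102) + 96*(-1/28))/47 + 3128 = (53/51 - 24/7)/47 + 3128 = (1/47)*(-853/357) + 3128 = -853/16779 + 3128 = 52483859/16779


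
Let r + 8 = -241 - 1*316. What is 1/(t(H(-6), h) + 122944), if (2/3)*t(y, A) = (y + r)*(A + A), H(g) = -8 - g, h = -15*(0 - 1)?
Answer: 1/97429 ≈ 1.0264e-5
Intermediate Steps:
r = -565 (r = -8 + (-241 - 1*316) = -8 + (-241 - 316) = -8 - 557 = -565)
h = 15 (h = -15*(-1) = 15)
t(y, A) = 3*A*(-565 + y) (t(y, A) = 3*((y - 565)*(A + A))/2 = 3*((-565 + y)*(2*A))/2 = 3*(2*A*(-565 + y))/2 = 3*A*(-565 + y))
1/(t(H(-6), h) + 122944) = 1/(3*15*(-565 + (-8 - 1*(-6))) + 122944) = 1/(3*15*(-565 + (-8 + 6)) + 122944) = 1/(3*15*(-565 - 2) + 122944) = 1/(3*15*(-567) + 122944) = 1/(-25515 + 122944) = 1/97429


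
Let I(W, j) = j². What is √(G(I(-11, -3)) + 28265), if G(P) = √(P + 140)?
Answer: √(28265 + √149) ≈ 168.16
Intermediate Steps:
G(P) = √(140 + P)
√(G(I(-11, -3)) + 28265) = √(√(140 + (-3)²) + 28265) = √(√(140 + 9) + 28265) = √(√149 + 28265) = √(28265 + √149)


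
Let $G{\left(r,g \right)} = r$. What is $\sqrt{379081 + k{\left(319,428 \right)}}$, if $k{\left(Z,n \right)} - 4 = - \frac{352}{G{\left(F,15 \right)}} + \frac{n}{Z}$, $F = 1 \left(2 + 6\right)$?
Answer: $\frac{7 \sqrt{787178117}}{319} \approx 615.66$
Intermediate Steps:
$F = 8$ ($F = 1 \cdot 8 = 8$)
$k{\left(Z,n \right)} = -40 + \frac{n}{Z}$ ($k{\left(Z,n \right)} = 4 + \left(- \frac{352}{8} + \frac{n}{Z}\right) = 4 + \left(\left(-352\right) \frac{1}{8} + \frac{n}{Z}\right) = 4 - \left(44 - \frac{n}{Z}\right) = -40 + \frac{n}{Z}$)
$\sqrt{379081 + k{\left(319,428 \right)}} = \sqrt{379081 - \left(40 - \frac{428}{319}\right)} = \sqrt{379081 + \left(-40 + 428 \cdot \frac{1}{319}\right)} = \sqrt{379081 + \left(-40 + \frac{428}{319}\right)} = \sqrt{379081 - \frac{12332}{319}} = \sqrt{\frac{120914507}{319}} = \frac{7 \sqrt{787178117}}{319}$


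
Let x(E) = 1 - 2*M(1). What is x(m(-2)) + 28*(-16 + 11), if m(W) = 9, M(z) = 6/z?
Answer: -151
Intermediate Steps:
x(E) = -11 (x(E) = 1 - 12/1 = 1 - 12 = -11)
x(m(-2)) + 28*(-16 + 11) = -11 + 28*(-16 + 11) = -11 + 28*(-5) = -11 - 140 = -151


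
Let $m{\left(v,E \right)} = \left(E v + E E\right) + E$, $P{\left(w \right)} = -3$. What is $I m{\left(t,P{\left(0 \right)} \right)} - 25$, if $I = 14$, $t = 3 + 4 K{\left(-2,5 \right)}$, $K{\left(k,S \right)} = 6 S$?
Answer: $-5107$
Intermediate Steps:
$t = 123$ ($t = 3 + 4 \cdot 6 \cdot 5 = 3 + 4 \cdot 30 = 3 + 120 = 123$)
$m{\left(v,E \right)} = E + E^{2} + E v$ ($m{\left(v,E \right)} = \left(E v + E^{2}\right) + E = \left(E^{2} + E v\right) + E = E + E^{2} + E v$)
$I m{\left(t,P{\left(0 \right)} \right)} - 25 = 14 \left(- 3 \left(1 - 3 + 123\right)\right) - 25 = 14 \left(\left(-3\right) 121\right) - 25 = 14 \left(-363\right) - 25 = -5082 - 25 = -5107$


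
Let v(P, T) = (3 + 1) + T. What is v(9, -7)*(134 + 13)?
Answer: -441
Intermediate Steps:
v(P, T) = 4 + T
v(9, -7)*(134 + 13) = (4 - 7)*(134 + 13) = -3*147 = -441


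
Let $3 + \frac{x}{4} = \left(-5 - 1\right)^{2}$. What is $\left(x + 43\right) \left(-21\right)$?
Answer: $-3675$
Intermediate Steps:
$x = 132$ ($x = -12 + 4 \left(-5 - 1\right)^{2} = -12 + 4 \left(-6\right)^{2} = -12 + 4 \cdot 36 = -12 + 144 = 132$)
$\left(x + 43\right) \left(-21\right) = \left(132 + 43\right) \left(-21\right) = 175 \left(-21\right) = -3675$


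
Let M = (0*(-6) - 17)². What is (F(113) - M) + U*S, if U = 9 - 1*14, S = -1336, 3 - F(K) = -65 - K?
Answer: 6572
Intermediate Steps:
F(K) = 68 + K (F(K) = 3 - (-65 - K) = 3 + (65 + K) = 68 + K)
U = -5 (U = 9 - 14 = -5)
M = 289 (M = (0 - 17)² = (-17)² = 289)
(F(113) - M) + U*S = ((68 + 113) - 1*289) - 5*(-1336) = (181 - 289) + 6680 = -108 + 6680 = 6572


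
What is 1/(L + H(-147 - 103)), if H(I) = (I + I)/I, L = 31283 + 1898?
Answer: 1/33183 ≈ 3.0136e-5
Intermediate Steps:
L = 33181
H(I) = 2 (H(I) = (2*I)/I = 2)
1/(L + H(-147 - 103)) = 1/(33181 + 2) = 1/33183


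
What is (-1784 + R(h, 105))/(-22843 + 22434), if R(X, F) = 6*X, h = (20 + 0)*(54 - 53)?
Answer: 1664/409 ≈ 4.0685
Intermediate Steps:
h = 20 (h = 20*1 = 20)
(-1784 + R(h, 105))/(-22843 + 22434) = (-1784 + 6*20)/(-22843 + 22434) = (-1784 + 120)/(-409) = -1664*(-1/409) = 1664/409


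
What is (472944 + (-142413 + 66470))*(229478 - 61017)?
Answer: 66879185461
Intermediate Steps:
(472944 + (-142413 + 66470))*(229478 - 61017) = (472944 - 75943)*168461 = 397001*168461 = 66879185461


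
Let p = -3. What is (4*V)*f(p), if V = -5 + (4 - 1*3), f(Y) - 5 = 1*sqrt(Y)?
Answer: -80 - 16*I*sqrt(3) ≈ -80.0 - 27.713*I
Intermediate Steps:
f(Y) = 5 + sqrt(Y) (f(Y) = 5 + 1*sqrt(Y) = 5 + sqrt(Y))
V = -4 (V = -5 + (4 - 3) = -5 + 1 = -4)
(4*V)*f(p) = (4*(-4))*(5 + sqrt(-3)) = -16*(5 + I*sqrt(3)) = -80 - 16*I*sqrt(3)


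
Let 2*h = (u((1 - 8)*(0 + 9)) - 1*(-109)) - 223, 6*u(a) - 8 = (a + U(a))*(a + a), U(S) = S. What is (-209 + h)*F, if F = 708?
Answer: 748828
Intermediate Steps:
u(a) = 4/3 + 2*a²/3 (u(a) = 4/3 + ((a + a)*(a + a))/6 = 4/3 + ((2*a)*(2*a))/6 = 4/3 + (4*a²)/6 = 4/3 + 2*a²/3)
h = 3800/3 (h = (((4/3 + 2*((1 - 8)*(0 + 9))²/3) - 1*(-109)) - 223)/2 = (((4/3 + 2*(-7*9)²/3) + 109) - 223)/2 = (((4/3 + (⅔)*(-63)²) + 109) - 223)/2 = (((4/3 + (⅔)*3969) + 109) - 223)/2 = (((4/3 + 2646) + 109) - 223)/2 = ((7942/3 + 109) - 223)/2 = (8269/3 - 223)/2 = (½)*(7600/3) = 3800/3 ≈ 1266.7)
(-209 + h)*F = (-209 + 3800/3)*708 = (3173/3)*708 = 748828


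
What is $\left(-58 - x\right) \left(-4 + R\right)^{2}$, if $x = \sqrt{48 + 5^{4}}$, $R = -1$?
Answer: $-1450 - 25 \sqrt{673} \approx -2098.6$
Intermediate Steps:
$x = \sqrt{673}$ ($x = \sqrt{48 + 625} = \sqrt{673} \approx 25.942$)
$\left(-58 - x\right) \left(-4 + R\right)^{2} = \left(-58 - \sqrt{673}\right) \left(-4 - 1\right)^{2} = \left(-58 - \sqrt{673}\right) \left(-5\right)^{2} = \left(-58 - \sqrt{673}\right) 25 = -1450 - 25 \sqrt{673}$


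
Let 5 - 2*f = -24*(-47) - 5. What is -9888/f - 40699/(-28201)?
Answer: 301602229/15764359 ≈ 19.132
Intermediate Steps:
f = -559 (f = 5/2 - (-24*(-47) - 5)/2 = 5/2 - (1128 - 5)/2 = 5/2 - 1/2*1123 = 5/2 - 1123/2 = -559)
-9888/f - 40699/(-28201) = -9888/(-559) - 40699/(-28201) = -9888*(-1/559) - 40699*(-1/28201) = 9888/559 + 40699/28201 = 301602229/15764359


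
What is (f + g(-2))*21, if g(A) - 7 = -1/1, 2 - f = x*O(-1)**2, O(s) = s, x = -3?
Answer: 231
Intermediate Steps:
f = 5 (f = 2 - (-3)*(-1)**2 = 2 - (-3) = 2 - 1*(-3) = 2 + 3 = 5)
g(A) = 6 (g(A) = 7 - 1/1 = 7 - 1*1 = 7 - 1 = 6)
(f + g(-2))*21 = (5 + 6)*21 = 11*21 = 231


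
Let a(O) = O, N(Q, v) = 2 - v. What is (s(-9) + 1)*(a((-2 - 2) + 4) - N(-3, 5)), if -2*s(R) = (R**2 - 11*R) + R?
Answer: -507/2 ≈ -253.50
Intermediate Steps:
s(R) = 5*R - R**2/2 (s(R) = -((R**2 - 11*R) + R)/2 = -(R**2 - 10*R)/2 = 5*R - R**2/2)
(s(-9) + 1)*(a((-2 - 2) + 4) - N(-3, 5)) = ((1/2)*(-9)*(10 - 1*(-9)) + 1)*(((-2 - 2) + 4) - (2 - 1*5)) = ((1/2)*(-9)*(10 + 9) + 1)*((-4 + 4) - (2 - 5)) = ((1/2)*(-9)*19 + 1)*(0 - 1*(-3)) = (-171/2 + 1)*(0 + 3) = -169/2*3 = -507/2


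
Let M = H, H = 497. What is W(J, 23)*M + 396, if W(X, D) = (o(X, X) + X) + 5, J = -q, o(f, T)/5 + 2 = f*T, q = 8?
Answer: 152975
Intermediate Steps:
M = 497
o(f, T) = -10 + 5*T*f (o(f, T) = -10 + 5*(f*T) = -10 + 5*(T*f) = -10 + 5*T*f)
J = -8 (J = -1*8 = -8)
W(X, D) = -5 + X + 5*X² (W(X, D) = ((-10 + 5*X*X) + X) + 5 = ((-10 + 5*X²) + X) + 5 = (-10 + X + 5*X²) + 5 = -5 + X + 5*X²)
W(J, 23)*M + 396 = (-5 - 8 + 5*(-8)²)*497 + 396 = (-5 - 8 + 5*64)*497 + 396 = (-5 - 8 + 320)*497 + 396 = 307*497 + 396 = 152579 + 396 = 152975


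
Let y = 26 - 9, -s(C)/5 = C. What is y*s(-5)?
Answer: 425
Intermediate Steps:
s(C) = -5*C
y = 17
y*s(-5) = 17*(-5*(-5)) = 17*25 = 425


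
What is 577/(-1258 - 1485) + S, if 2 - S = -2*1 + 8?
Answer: -11549/2743 ≈ -4.2104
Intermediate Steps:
S = -4 (S = 2 - (-2*1 + 8) = 2 - (-2 + 8) = 2 - 1*6 = 2 - 6 = -4)
577/(-1258 - 1485) + S = 577/(-1258 - 1485) - 4 = 577/(-2743) - 4 = -1/2743*577 - 4 = -577/2743 - 4 = -11549/2743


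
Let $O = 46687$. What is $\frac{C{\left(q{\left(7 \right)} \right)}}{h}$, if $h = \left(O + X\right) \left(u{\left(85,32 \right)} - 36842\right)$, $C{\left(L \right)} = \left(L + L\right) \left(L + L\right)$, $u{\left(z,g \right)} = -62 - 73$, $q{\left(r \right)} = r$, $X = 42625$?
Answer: $- \frac{49}{825622456} \approx -5.9349 \cdot 10^{-8}$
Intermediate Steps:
$u{\left(z,g \right)} = -135$
$C{\left(L \right)} = 4 L^{2}$ ($C{\left(L \right)} = 2 L 2 L = 4 L^{2}$)
$h = -3302489824$ ($h = \left(46687 + 42625\right) \left(-135 - 36842\right) = 89312 \left(-36977\right) = -3302489824$)
$\frac{C{\left(q{\left(7 \right)} \right)}}{h} = \frac{4 \cdot 7^{2}}{-3302489824} = 4 \cdot 49 \left(- \frac{1}{3302489824}\right) = 196 \left(- \frac{1}{3302489824}\right) = - \frac{49}{825622456}$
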